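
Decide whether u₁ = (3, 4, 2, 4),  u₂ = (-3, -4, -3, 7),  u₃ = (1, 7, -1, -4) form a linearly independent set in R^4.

Place the vectors as rows of a 3×4 matrix and reduce to echelon form.
The reduction yields 3 nonzero rows, so the rank is 3.
Since rank = 3 (the number of vectors), the set is linearly independent.

linearly independent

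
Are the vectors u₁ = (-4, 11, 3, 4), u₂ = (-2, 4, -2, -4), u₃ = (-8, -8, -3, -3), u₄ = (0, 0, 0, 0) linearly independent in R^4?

linearly dependent

One of the vectors is the zero vector, so the set is linearly dependent.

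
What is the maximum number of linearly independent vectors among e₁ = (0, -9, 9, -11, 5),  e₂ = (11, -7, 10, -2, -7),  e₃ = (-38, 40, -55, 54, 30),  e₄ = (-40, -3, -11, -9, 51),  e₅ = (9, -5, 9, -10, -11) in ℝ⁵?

Put the 5×5 matrix [e₁|e₂|e₃|e₄|e₅] into echelon form.
There are 3 pivot columns, so rank = 3.

3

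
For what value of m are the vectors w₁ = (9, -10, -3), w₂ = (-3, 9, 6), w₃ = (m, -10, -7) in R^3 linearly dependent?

m = 31/11

Dependence holds iff the 3×3 matrix [w₁ w₂ w₃] is singular.
Cofactor expansion gives det = 93 - 33*m.
Setting this to zero gives m = 31/11.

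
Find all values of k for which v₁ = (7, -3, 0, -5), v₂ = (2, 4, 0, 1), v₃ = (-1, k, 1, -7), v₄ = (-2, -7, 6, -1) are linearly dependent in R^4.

The set is linearly dependent precisely when det[v₁; v₂; v₃; v₄] = 0.
Cofactor expansion gives det = 102*k + 1581.
This vanishes exactly when k = -31/2.

k = -31/2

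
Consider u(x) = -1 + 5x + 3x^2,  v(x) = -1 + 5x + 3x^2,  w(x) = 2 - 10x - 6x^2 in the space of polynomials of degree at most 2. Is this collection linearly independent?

Take coordinates with respect to the standard basis {1, x, x^2}.
The matrix [u|v|w] has determinant 0.
A zero determinant means the columns are linearly dependent.
Indeed u - v = 0.

linearly dependent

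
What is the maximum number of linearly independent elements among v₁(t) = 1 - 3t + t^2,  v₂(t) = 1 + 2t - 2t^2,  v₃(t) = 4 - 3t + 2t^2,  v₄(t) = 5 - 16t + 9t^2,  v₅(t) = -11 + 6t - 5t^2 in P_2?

Use coordinates relative to {1, t, t^2}.
Put the 3×5 matrix [v₁|v₂|v₃|v₄|v₅] into echelon form.
Reduction leaves 3 leading entries, giving rank 3.
(With 5 elements in a 3-dimensional space the rank is at most 3.)

3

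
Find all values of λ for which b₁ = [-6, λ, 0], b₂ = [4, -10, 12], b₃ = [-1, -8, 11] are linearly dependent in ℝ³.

λ = 3/2

Dependence holds iff the 3×3 matrix [b₁ b₂ b₃] is singular.
Cofactor expansion gives det = 84 - 56*λ.
This vanishes exactly when λ = 3/2.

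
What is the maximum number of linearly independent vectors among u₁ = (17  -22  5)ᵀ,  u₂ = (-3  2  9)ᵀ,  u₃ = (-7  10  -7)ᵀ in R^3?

2

Form the matrix with u₁, u₂, u₃ as columns and reduce.
Reduction leaves 2 leading entries, giving rank 2.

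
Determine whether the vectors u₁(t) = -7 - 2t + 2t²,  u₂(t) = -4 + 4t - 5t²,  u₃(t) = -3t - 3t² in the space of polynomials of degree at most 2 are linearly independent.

linearly independent

Write each element as a coordinate vector in ℝ³ using {1, t, t²}.
The matrix [u₁|u₂|u₃] has determinant 237.
A nonzero determinant means the columns are linearly independent.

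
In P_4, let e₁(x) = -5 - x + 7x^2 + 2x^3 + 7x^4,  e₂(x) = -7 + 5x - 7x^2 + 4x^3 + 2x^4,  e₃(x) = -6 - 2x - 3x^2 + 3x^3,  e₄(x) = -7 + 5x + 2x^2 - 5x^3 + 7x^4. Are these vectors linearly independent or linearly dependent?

linearly independent

Write each element as a coordinate vector in ℝ⁵ using {1, x, …, x^4}.
Place the vectors as rows of a 4×5 matrix and reduce to echelon form.
The reduction yields 4 nonzero rows, so the rank is 4.
Since rank = 4 (the number of vectors), the set is linearly independent.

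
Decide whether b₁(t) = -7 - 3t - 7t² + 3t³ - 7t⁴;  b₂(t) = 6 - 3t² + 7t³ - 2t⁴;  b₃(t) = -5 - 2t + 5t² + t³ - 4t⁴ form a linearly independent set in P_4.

linearly independent

Write each element as a coordinate vector in ℝ⁵ using {1, t, …, t⁴}.
Row-reduce the matrix whose columns are b₁, b₂, b₃.
The reduction yields 3 nonzero rows, so the rank is 3.
Since rank = 3 (the number of vectors), the set is linearly independent.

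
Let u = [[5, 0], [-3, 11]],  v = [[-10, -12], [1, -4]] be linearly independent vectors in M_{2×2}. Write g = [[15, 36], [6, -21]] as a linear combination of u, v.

g = -3u - 3v

Work in coordinates with respect to the standard basis {E₁₁, E₁₂, E₂₁, E₂₂}.
Write g = c₁u + c₂v and equate components.
The system has the unique solution (c₁, c₂) = (-3, -3).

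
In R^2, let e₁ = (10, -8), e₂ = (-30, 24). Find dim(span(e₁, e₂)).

Form the matrix with e₁, e₂ as columns and reduce.
Reduction leaves 1 leading entry, giving rank 1.

dim = 1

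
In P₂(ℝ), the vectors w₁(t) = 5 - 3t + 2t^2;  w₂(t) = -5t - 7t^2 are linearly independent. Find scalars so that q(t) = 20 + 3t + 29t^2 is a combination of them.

Work in coordinates with respect to the standard basis {1, t, t^2}.
Since w₁, w₂ are independent, the coefficients expressing q are uniquely determined by a linear system.
Row-reducing the augmented matrix gives the unique coefficients (c₁, c₂) = (4, -3).

q = 4w₁ - 3w₂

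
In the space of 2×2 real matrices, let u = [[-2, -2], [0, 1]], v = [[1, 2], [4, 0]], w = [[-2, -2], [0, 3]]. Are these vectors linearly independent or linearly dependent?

linearly independent

Write each element as a coordinate vector in ℝ⁴ using {E₁₁, E₁₂, E₂₁, E₂₂}.
Row-reduce the matrix whose columns are u, v, w.
The reduction yields 3 nonzero rows, so the rank is 3.
Since rank = 3 (the number of vectors), the set is linearly independent.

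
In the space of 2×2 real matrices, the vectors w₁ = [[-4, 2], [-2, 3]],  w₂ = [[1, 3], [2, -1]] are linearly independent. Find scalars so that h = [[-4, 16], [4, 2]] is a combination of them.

h = 2w₁ + 4w₂

Work in coordinates with respect to the standard basis {E₁₁, E₁₂, E₂₁, E₂₂}.
Since w₁, w₂ are independent, the coefficients expressing h are uniquely determined by a linear system.
Row-reducing the augmented matrix gives the unique coefficients (c₁, c₂) = (2, 4).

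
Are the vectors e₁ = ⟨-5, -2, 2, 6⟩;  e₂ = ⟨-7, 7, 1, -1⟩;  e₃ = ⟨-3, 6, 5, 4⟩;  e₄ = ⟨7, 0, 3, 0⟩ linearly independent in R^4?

The matrix [e₁|e₂|e₃|e₄] has determinant 458.
A nonzero determinant means the columns are linearly independent.

linearly independent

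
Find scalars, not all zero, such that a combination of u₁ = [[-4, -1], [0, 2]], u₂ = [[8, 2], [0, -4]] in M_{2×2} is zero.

Take coordinates with respect to {E₁₁, E₁₂, E₂₁, E₂₂}.
Row-reduce the matrix with u₁, u₂ as columns; the null space gives the coefficients.
The free variable yields coefficients (2, 1) (any nonzero multiple also works).

2u₁ + u₂ = 0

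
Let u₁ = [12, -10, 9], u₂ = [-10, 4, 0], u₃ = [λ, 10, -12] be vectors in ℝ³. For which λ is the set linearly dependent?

λ = -23/3

Dependence holds iff the 3×3 matrix [u₁ u₂ u₃] is singular.
The determinant works out to -36*λ - 276.
Solving -36*λ - 276 = 0 yields λ = -23/3.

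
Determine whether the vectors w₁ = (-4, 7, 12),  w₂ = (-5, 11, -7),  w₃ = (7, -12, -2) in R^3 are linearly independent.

linearly independent

The matrix [w₁|w₂|w₃] has determinant -193.
A nonzero determinant means the columns are linearly independent.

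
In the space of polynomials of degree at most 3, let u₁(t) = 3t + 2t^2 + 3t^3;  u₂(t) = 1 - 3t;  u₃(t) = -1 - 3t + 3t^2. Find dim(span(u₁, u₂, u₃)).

dim = 3

Use coordinates relative to {1, t, …, t^3}.
Put the 4×3 matrix [u₁|u₂|u₃] into echelon form.
Exactly 3 pivots survive; hence the rank is 3.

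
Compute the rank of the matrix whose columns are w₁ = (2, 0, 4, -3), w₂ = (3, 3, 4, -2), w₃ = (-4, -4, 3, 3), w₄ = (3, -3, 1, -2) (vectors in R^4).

rank 4

Form the matrix with w₁, w₂, w₃, w₄ as columns and reduce.
There are 4 pivot columns, so rank = 4.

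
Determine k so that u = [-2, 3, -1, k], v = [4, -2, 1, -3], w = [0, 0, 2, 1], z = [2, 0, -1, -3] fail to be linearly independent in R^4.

The vectors are dependent exactly when the determinant of the matrix with rows u, v, w, z vanishes.
The determinant works out to 8*k + 2.
This vanishes exactly when k = -1/4.

k = -1/4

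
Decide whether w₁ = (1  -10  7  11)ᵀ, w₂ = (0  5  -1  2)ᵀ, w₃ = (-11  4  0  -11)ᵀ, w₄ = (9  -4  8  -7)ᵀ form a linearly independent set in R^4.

Row-reduce the matrix whose columns are w₁, w₂, w₃, w₄.
The reduction yields 4 nonzero rows, so the rank is 4.
Since rank = 4 (the number of vectors), the set is linearly independent.

linearly independent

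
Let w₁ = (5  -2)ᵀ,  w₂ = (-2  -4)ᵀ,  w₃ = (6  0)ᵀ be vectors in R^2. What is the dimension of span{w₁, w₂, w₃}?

dim = 2

Put the 2×3 matrix [w₁|w₂|w₃] into echelon form.
Reduction leaves 2 leading entries, giving rank 2.
(With 3 elements in a 2-dimensional space the rank is at most 2.)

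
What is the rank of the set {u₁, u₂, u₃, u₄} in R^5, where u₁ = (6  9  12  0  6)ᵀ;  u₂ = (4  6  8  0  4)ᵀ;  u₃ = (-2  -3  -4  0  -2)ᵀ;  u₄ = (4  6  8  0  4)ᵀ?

1

Row-reduce the 4×5 matrix with these as rows.
Reduction leaves 1 leading entry, giving rank 1.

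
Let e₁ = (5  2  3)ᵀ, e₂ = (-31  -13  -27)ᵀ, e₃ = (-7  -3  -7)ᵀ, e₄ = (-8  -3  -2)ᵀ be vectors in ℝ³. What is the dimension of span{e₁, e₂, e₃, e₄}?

Form the matrix with e₁, e₂, e₃, e₄ as columns and reduce.
The echelon form has 2 nonzero rows, so the rank is 2.
(With 4 elements in a 3-dimensional space the rank is at most 3.)

dim = 2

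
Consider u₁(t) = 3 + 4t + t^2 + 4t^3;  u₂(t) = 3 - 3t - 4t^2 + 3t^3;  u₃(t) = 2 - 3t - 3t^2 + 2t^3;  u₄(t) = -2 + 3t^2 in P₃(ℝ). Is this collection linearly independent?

Write each element as a coordinate vector in ℝ⁴ using {1, t, …, t^3}.
Row-reduce the matrix whose columns are u₁, u₂, u₃, u₄.
The reduction yields 4 nonzero rows, so the rank is 4.
Since rank = 4 (the number of vectors), the set is linearly independent.

linearly independent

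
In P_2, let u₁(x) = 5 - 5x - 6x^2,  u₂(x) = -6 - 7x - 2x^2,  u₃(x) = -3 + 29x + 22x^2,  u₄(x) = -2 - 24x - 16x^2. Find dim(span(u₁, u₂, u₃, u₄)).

Use coordinates relative to {1, x, x^2}.
Row-reduce the 4×3 matrix with these as rows.
The echelon form has 2 nonzero rows, so the rank is 2.
(With 4 elements in a 3-dimensional space the rank is at most 3.)

dim = 2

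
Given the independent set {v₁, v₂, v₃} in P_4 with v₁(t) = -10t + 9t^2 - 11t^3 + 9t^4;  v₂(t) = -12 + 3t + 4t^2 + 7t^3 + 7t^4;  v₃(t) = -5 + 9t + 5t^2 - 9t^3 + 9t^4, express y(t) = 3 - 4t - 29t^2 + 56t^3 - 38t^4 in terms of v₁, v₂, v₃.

Work in coordinates with respect to the standard basis {1, t, …, t^4}.
Set up the augmented matrix [v₁ | v₂ | v₃ | y] and row-reduce.
Row-reducing the augmented matrix gives the unique coefficients (c₁, c₂, c₃) = (-2, 1, -3).

y = -2v₁ + v₂ - 3v₃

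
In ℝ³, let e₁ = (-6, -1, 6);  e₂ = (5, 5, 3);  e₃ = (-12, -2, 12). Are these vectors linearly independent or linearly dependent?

Form the 3×3 matrix with these as columns; its determinant is 0.
A zero determinant means the columns are linearly dependent.

linearly dependent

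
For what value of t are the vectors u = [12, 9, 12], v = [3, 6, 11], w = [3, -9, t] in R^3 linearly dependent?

t = -21

The set is linearly dependent precisely when det[u; v; w] = 0.
Expanding, det = 45*t + 945.
This vanishes exactly when t = -21.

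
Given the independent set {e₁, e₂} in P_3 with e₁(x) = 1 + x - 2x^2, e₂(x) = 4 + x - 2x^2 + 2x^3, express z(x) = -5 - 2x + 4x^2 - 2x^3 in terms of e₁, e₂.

Identify each element with its coordinate vector in ℝ⁴ via {1, x, …, x^3}.
Write z = a₁e₁ + a₂e₂ and equate components.
The system has the unique solution (a₁, a₂) = (-1, -1).

z = -e₁ - e₂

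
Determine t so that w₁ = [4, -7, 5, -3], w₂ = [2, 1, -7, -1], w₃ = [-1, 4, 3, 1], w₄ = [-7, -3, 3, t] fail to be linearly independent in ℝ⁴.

The vectors are dependent exactly when the determinant of the matrix with rows w₁, w₂, w₃, w₄ vanishes.
The determinant works out to 162*t - 576.
Solving 162*t - 576 = 0 yields t = 32/9.

t = 32/9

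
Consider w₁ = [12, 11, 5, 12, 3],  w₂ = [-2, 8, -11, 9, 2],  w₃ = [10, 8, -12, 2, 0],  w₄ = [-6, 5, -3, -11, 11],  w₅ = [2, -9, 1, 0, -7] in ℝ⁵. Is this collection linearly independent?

linearly independent

The matrix [w₁|w₂|w₃|w₄|w₅] has determinant 108660.
A nonzero determinant means the columns are linearly independent.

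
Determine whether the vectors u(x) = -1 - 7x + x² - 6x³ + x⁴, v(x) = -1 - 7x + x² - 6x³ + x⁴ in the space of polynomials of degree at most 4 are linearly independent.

linearly dependent

Write each element as a coordinate vector in ℝ⁵ using {1, x, …, x⁴}.
Two of the vectors are equal, giving an immediate dependence.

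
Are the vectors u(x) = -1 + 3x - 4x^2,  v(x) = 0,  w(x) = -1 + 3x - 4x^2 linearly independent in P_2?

Take coordinates with respect to the standard basis {1, x, x^2}.
One of the vectors is the zero vector, so the set is linearly dependent.

linearly dependent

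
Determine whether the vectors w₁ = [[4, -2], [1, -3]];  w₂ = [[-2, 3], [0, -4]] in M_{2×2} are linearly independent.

linearly independent

Take coordinates with respect to the standard basis {E₁₁, E₁₂, E₂₁, E₂₂}.
Place the vectors as rows of a 2×4 matrix and reduce to echelon form.
The reduction yields 2 nonzero rows, so the rank is 2.
Since rank = 2 (the number of vectors), the set is linearly independent.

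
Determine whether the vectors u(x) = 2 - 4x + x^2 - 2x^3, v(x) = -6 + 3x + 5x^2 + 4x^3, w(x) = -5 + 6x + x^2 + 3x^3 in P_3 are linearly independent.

linearly independent

Write each element as a coordinate vector in ℝ⁴ using {1, x, …, x^3}.
Place the vectors as rows of a 3×4 matrix and reduce to echelon form.
The reduction yields 3 nonzero rows, so the rank is 3.
Since rank = 3 (the number of vectors), the set is linearly independent.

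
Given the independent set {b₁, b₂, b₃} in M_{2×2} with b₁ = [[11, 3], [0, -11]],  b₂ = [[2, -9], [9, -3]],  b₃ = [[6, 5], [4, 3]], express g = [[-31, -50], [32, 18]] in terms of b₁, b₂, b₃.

Identify each element with its coordinate vector in ℝ⁴ via {E₁₁, E₁₂, E₂₁, E₂₂}.
Write g = a₁b₁ + … + a₃b₃ and equate components.
Row-reducing the augmented matrix gives the unique coefficients (a₁, a₂, a₃) = (-3, 4, -1).

g = -3b₁ + 4b₂ - b₃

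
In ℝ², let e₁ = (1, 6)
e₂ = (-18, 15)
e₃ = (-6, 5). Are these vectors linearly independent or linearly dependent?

There are 3 vectors in a 2-dimensional space, so they cannot be linearly independent.

linearly dependent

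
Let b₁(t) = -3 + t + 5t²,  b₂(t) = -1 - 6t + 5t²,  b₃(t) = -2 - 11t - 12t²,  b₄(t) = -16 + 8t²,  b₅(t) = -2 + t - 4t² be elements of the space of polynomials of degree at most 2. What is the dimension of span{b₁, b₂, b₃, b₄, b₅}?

3

Pass to coordinate vectors with respect to the basis {1, t, t²}.
Row-reduce the 5×3 matrix with these as rows.
Exactly 3 pivots survive; hence the rank is 3.
(With 5 elements in a 3-dimensional space the rank is at most 3.)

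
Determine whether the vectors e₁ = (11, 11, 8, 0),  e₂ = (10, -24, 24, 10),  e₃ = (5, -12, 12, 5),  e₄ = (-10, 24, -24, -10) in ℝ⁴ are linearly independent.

linearly dependent

Row-reduce the matrix whose columns are e₁, e₂, e₃, e₄.
The reduction yields 2 nonzero rows, so the rank is 2.
Since rank 2 < 4, the set is linearly dependent.
Indeed e₂ - 2e₃ = 0.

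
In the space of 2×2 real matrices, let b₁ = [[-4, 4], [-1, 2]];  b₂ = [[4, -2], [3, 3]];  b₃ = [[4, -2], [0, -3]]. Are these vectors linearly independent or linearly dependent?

linearly independent

Take coordinates with respect to the standard basis {E₁₁, E₁₂, E₂₁, E₂₂}.
Row-reduce the matrix whose columns are b₁, b₂, b₃.
The reduction yields 3 nonzero rows, so the rank is 3.
Since rank = 3 (the number of vectors), the set is linearly independent.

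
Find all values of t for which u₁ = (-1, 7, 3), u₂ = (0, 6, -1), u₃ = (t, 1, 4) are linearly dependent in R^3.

t = -1

The set is linearly dependent precisely when det[u₁; u₂; u₃] = 0.
The determinant works out to -25*t - 25.
Solving -25*t - 25 = 0 yields t = -1.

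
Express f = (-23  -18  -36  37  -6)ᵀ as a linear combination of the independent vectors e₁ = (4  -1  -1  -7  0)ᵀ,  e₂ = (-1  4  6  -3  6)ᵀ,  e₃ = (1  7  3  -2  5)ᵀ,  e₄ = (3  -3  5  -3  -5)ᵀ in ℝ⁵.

Write f = c₁e₁ + … + c₄e₄ and equate components.
The system has the unique solution (c₁, …, c₄) = (-2, -1, -4, -4).

f = -2e₁ - e₂ - 4e₃ - 4e₄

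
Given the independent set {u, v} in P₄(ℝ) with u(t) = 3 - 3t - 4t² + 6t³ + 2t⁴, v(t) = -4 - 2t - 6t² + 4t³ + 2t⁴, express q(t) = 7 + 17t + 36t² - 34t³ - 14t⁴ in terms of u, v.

q = -3u - 4v

Work in coordinates with respect to the standard basis {1, t, …, t⁴}.
Since u, v are independent, the coefficients expressing q are uniquely determined by a linear system.
Row-reducing the augmented matrix gives the unique coefficients (α₁, α₂) = (-3, -4).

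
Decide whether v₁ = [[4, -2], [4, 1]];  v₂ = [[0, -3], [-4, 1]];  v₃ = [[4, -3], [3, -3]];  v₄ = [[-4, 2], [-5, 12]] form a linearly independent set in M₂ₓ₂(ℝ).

Take coordinates with respect to the standard basis {E₁₁, E₁₂, E₂₁, E₂₂}.
Place the vectors as rows of a 4×4 matrix and reduce to echelon form.
The reduction yields 3 nonzero rows, so the rank is 3.
Since rank 3 < 4, the set is linearly dependent.
Indeed 2v₁ + v₂ - 3v₃ - v₄ = 0.

linearly dependent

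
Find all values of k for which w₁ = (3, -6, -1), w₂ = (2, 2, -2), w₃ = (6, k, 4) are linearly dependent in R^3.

Place the vectors as rows of a 3×3 matrix; dependence ⇔ determinant zero.
Expanding, det = 4*k + 156.
Setting this to zero gives k = -39.

k = -39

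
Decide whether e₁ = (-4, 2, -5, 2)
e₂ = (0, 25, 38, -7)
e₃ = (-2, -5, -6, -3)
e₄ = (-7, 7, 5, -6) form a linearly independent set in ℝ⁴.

linearly dependent

Place the vectors as rows of a 4×4 matrix and reduce to echelon form.
The reduction yields 3 nonzero rows, so the rank is 3.
Since rank 3 < 4, the set is linearly dependent.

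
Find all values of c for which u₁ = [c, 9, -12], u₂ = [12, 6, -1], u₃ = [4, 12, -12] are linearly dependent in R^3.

The vectors are dependent exactly when the determinant of the matrix with rows u₁, u₂, u₃ vanishes.
Expanding, det = -60*c - 180.
Setting this to zero gives c = -3.

c = -3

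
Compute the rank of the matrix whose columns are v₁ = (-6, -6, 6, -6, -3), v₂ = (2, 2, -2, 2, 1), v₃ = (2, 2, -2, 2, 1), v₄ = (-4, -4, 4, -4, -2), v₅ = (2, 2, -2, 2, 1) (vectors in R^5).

rank 1

Form the matrix with v₁, v₂, v₃, v₄, v₅ as columns and reduce.
There is 1 pivot column, so rank = 1.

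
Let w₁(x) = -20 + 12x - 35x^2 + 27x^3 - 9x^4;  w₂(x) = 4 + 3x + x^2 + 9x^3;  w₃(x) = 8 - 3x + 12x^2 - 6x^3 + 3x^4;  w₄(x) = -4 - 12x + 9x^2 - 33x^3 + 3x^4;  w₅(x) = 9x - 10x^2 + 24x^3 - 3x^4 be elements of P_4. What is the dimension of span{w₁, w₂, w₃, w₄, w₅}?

dim = 2

Use coordinates relative to {1, x, …, x^4}.
Form the matrix with w₁, w₂, w₃, w₄, w₅ as columns and reduce.
The echelon form has 2 nonzero rows, so the rank is 2.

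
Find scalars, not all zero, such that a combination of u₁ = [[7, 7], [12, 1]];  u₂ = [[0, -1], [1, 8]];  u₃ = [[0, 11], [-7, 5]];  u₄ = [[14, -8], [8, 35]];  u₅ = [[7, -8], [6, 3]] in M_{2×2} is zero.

3u₂ + u₃ - u₄ + 2u₅ = 0

Write each element as a vector in ℝ⁴ using {E₁₁, E₁₂, E₂₁, E₂₂}.
Set up α₁u₁ + … + α₅u₅ = 0 and solve the homogeneous system.
A generator of the null space is (0, 3, 1, -1, 2).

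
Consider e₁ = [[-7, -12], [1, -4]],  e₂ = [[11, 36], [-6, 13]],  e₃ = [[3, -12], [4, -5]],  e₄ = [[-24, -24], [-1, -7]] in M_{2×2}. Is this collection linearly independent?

linearly dependent

Take coordinates with respect to the standard basis {E₁₁, E₁₂, E₂₁, E₂₂}.
Form the 4×4 matrix with these as columns; its determinant is 0.
A zero determinant means the columns are linearly dependent.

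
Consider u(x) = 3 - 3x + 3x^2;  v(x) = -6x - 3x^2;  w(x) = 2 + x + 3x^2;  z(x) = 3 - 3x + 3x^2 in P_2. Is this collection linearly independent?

Write each element as a coordinate vector in ℝ³ using {1, x, x^2}.
There are 4 vectors in a 3-dimensional space, so they cannot be linearly independent.

linearly dependent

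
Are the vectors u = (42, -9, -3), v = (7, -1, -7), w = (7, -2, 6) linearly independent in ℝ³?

The matrix [u|v|w] has determinant 0.
A zero determinant means the columns are linearly dependent.

linearly dependent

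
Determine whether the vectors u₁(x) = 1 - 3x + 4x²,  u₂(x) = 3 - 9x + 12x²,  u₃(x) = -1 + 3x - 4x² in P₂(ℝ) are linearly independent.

linearly dependent

Write each element as a coordinate vector in ℝ³ using {1, x, x²}.
Form the 3×3 matrix with these as columns; its determinant is 0.
A zero determinant means the columns are linearly dependent.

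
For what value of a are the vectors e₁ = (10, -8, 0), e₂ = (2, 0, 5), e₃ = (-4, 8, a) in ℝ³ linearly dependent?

The set is linearly dependent precisely when det[e₁; e₂; e₃] = 0.
The determinant works out to 16*a - 240.
Setting this to zero gives a = 15.

a = 15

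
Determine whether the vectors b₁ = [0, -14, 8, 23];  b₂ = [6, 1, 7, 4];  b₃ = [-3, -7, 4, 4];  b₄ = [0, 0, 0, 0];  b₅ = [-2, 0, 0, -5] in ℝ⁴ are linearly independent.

linearly dependent

There are 5 vectors in a 4-dimensional space, so they cannot be linearly independent.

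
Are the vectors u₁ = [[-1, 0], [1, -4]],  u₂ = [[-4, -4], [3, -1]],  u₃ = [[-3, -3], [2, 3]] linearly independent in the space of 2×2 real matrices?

linearly independent

Take coordinates with respect to the standard basis {E₁₁, E₁₂, E₂₁, E₂₂}.
Row-reduce the matrix whose columns are u₁, u₂, u₃.
The reduction yields 3 nonzero rows, so the rank is 3.
Since rank = 3 (the number of vectors), the set is linearly independent.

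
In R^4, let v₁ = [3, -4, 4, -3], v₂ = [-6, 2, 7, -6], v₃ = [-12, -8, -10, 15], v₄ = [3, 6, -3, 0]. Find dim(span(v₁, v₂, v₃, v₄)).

dim = 3

Row-reduce the 4×4 matrix with these as rows.
Exactly 3 pivots survive; hence the rank is 3.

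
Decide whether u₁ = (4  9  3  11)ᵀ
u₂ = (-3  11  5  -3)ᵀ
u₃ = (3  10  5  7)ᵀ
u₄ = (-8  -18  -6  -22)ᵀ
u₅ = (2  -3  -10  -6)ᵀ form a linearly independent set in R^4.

linearly dependent

There are 5 vectors in a 4-dimensional space, so they cannot be linearly independent.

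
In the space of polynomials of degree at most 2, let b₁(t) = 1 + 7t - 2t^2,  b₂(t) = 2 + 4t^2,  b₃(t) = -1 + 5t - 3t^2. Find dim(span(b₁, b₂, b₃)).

Use coordinates relative to {1, t, t^2}.
Row-reduce the 3×3 matrix with these as rows.
Exactly 3 pivots survive; hence the rank is 3.

dim = 3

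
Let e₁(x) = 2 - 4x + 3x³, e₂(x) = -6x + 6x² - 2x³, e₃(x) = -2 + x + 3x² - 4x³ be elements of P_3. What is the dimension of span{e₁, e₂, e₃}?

dim = 2

Use coordinates relative to {1, x, …, x³}.
Form the matrix with e₁, e₂, e₃ as columns and reduce.
The echelon form has 2 nonzero rows, so the rank is 2.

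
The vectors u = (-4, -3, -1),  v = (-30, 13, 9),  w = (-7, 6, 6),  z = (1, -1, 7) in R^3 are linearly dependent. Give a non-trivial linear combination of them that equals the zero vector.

Set up α₁u + … + α₄z = 0 and solve the homogeneous system.
One solution (up to scaling) is (2, -1, 3, -1).

2u - v + 3w - z = 0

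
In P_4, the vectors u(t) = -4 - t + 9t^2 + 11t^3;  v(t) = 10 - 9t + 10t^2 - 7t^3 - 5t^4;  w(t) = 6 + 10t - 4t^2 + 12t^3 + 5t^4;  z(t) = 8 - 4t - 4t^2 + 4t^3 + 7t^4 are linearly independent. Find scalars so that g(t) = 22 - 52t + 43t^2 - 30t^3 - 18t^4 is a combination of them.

g = u + 3v - 2w + z

Work in coordinates with respect to the standard basis {1, t, …, t^4}.
Since u, v, w, z are independent, the coefficients expressing g are uniquely determined by a linear system.
Back-substitution yields (α₁, …, α₄) = (1, 3, -2, 1).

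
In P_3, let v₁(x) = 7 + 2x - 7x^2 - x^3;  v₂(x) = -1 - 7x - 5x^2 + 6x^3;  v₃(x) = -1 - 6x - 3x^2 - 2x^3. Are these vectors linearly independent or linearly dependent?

linearly independent

Take coordinates with respect to the standard basis {1, x, …, x^3}.
Row-reduce the matrix whose columns are v₁, v₂, v₃.
The reduction yields 3 nonzero rows, so the rank is 3.
Since rank = 3 (the number of vectors), the set is linearly independent.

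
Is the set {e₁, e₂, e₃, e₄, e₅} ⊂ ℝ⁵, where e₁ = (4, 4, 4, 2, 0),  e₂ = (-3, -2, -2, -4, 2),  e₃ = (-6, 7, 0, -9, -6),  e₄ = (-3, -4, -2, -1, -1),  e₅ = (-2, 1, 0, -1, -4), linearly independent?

linearly dependent

Row-reduce the matrix whose columns are e₁, e₂, e₃, e₄, e₅.
The reduction yields 4 nonzero rows, so the rank is 4.
Since rank 4 < 5, the set is linearly dependent.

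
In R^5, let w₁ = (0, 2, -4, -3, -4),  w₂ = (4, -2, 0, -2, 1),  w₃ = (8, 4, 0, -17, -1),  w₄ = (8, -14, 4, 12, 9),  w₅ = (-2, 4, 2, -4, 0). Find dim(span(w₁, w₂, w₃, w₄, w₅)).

Apply Gaussian elimination to the matrix whose rows are w₁, w₂, w₃, w₄, w₅.
There are 3 pivot columns, so rank = 3.

dim = 3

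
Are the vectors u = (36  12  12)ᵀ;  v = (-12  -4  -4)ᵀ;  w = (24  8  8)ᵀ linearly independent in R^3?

linearly dependent

The matrix [u|v|w] has determinant 0.
A zero determinant means the columns are linearly dependent.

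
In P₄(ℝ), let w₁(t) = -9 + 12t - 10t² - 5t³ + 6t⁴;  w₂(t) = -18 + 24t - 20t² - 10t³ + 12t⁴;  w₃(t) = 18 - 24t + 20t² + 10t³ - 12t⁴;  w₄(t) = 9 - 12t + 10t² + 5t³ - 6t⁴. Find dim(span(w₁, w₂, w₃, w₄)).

1

Pass to coordinate vectors with respect to the basis {1, t, …, t⁴}.
Apply Gaussian elimination to the matrix whose rows are w₁, w₂, w₃, w₄.
Reduction leaves 1 leading entry, giving rank 1.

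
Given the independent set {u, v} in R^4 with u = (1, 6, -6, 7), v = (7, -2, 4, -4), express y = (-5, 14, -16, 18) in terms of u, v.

Write y = α₁u + α₂v and equate components.
Row-reducing the augmented matrix gives the unique coefficients (α₁, α₂) = (2, -1).

y = 2u - v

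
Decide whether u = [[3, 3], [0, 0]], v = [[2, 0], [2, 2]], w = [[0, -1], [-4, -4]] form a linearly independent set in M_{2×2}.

linearly independent

Write each element as a coordinate vector in ℝ⁴ using {E₁₁, E₁₂, E₂₁, E₂₂}.
Place the vectors as rows of a 3×4 matrix and reduce to echelon form.
The reduction yields 3 nonzero rows, so the rank is 3.
Since rank = 3 (the number of vectors), the set is linearly independent.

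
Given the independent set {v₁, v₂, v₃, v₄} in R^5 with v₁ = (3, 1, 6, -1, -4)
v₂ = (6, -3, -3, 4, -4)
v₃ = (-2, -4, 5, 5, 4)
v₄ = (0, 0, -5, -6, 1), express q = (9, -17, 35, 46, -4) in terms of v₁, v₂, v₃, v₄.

Set up the augmented matrix [v₁ | v₂ | v₃ | v₄ | q] and row-reduce.
Back-substitution yields (c₁, …, c₄) = (1, 2, 3, -4).

q = v₁ + 2v₂ + 3v₃ - 4v₄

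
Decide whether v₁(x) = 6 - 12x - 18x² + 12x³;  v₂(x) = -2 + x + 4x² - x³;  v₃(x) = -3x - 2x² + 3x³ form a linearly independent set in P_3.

linearly dependent

Take coordinates with respect to the standard basis {1, x, …, x³}.
Place the vectors as rows of a 3×4 matrix and reduce to echelon form.
The reduction yields 2 nonzero rows, so the rank is 2.
Since rank 2 < 3, the set is linearly dependent.
Indeed v₁ + 3v₂ - 3v₃ = 0.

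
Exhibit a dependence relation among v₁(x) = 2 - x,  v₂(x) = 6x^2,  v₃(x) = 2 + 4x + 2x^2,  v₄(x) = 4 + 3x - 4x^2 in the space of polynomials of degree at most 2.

Write each element as a vector in ℝ³ using {1, x, x^2}.
Set up α₁v₁ + … + α₄v₄ = 0 and solve the homogeneous system.
One solution (up to scaling) is (1, -1, 1, -1).

v₁ - v₂ + v₃ - v₄ = 0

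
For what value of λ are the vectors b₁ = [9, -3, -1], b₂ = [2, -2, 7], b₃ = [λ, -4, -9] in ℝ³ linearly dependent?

λ = 16

The vectors are dependent exactly when the determinant of the matrix with rows b₁, b₂, b₃ vanishes.
Cofactor expansion gives det = 368 - 23*λ.
Solving 368 - 23*λ = 0 yields λ = 16.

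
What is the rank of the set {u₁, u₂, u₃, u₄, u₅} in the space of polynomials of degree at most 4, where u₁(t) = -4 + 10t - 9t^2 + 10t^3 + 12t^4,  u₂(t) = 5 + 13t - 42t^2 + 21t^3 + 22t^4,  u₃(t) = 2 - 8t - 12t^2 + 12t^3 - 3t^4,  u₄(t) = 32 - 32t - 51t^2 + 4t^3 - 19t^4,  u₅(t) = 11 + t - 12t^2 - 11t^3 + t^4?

rank 3

Use coordinates relative to {1, t, …, t^4}.
Apply Gaussian elimination to the matrix whose rows are u₁, u₂, u₃, u₄, u₅.
There are 3 pivot columns, so rank = 3.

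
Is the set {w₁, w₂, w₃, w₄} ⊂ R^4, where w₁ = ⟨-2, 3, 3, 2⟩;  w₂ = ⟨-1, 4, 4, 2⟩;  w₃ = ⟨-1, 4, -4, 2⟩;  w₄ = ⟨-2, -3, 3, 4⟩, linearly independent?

The matrix [w₁|w₂|w₃|w₄] has determinant 176.
A nonzero determinant means the columns are linearly independent.

linearly independent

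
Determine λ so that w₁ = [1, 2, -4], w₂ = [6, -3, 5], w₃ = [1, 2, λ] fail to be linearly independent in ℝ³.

λ = -4

Dependence holds iff the 3×3 matrix [w₁ w₂ w₃] is singular.
Expanding, det = -15*λ - 60.
Solving -15*λ - 60 = 0 yields λ = -4.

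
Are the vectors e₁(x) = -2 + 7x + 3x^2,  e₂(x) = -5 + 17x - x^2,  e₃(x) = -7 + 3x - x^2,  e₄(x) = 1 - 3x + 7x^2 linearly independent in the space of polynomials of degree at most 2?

Write each element as a coordinate vector in ℝ³ using {1, x, x^2}.
There are 4 vectors in a 3-dimensional space, so they cannot be linearly independent.

linearly dependent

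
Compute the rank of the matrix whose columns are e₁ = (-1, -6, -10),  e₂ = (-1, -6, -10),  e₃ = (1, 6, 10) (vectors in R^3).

1

Apply Gaussian elimination to the matrix whose rows are e₁, e₂, e₃.
There is 1 pivot column, so rank = 1.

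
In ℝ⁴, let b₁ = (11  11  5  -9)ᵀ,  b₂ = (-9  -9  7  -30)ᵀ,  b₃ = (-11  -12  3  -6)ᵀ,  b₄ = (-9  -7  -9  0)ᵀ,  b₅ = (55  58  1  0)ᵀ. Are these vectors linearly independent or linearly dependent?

There are 5 vectors in a 4-dimensional space, so they cannot be linearly independent.

linearly dependent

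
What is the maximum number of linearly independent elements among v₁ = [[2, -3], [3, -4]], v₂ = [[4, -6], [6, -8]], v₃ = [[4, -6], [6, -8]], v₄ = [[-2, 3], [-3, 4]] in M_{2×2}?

1

Use coordinates relative to {E₁₁, E₁₂, E₂₁, E₂₂}.
Put the 4×4 matrix [v₁|v₂|v₃|v₄] into echelon form.
Reduction leaves 1 leading entry, giving rank 1.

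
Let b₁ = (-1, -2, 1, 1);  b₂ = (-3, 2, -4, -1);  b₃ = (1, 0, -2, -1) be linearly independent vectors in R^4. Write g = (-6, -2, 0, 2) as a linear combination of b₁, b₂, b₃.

Solve the system with b₁, b₂, b₃ as columns and g as the right-hand side.
The system has the unique solution (a₁, a₂, a₃) = (2, 1, -1).

g = 2b₁ + b₂ - b₃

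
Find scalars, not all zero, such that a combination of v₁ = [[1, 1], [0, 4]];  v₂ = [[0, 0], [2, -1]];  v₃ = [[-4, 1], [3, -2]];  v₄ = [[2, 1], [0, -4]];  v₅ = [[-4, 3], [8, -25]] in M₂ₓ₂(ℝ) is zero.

Write each element as a vector in ℝ⁴ using {E₁₁, E₁₂, E₂₁, E₂₂}.
Row-reduce the matrix with v₁, v₂, v₃, v₄, v₅ as columns; the null space gives the coefficients.
A generator of the null space is (2, -1, -2, -3, 1).

2v₁ - v₂ - 2v₃ - 3v₄ + v₅ = 0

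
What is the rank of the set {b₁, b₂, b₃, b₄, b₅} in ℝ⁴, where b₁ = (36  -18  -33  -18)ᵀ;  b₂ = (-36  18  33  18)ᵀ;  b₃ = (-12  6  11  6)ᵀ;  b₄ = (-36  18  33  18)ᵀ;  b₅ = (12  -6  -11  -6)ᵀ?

Row-reduce the 5×4 matrix with these as rows.
Reduction leaves 1 leading entry, giving rank 1.
(With 5 elements in a 4-dimensional space the rank is at most 4.)

1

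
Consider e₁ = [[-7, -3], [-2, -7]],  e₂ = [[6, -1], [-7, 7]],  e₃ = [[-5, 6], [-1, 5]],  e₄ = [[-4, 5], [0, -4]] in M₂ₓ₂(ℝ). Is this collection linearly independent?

Take coordinates with respect to the standard basis {E₁₁, E₁₂, E₂₁, E₂₂}.
Form the 4×4 matrix with these as columns; its determinant is 3765.
A nonzero determinant means the columns are linearly independent.

linearly independent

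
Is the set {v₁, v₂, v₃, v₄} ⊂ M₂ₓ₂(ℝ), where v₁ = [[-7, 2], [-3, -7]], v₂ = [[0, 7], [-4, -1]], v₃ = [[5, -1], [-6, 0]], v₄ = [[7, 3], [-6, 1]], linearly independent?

linearly independent

Write each element as a coordinate vector in ℝ⁴ using {E₁₁, E₁₂, E₂₁, E₂₂}.
The matrix [v₁|v₂|v₃|v₄] has determinant -559.
A nonzero determinant means the columns are linearly independent.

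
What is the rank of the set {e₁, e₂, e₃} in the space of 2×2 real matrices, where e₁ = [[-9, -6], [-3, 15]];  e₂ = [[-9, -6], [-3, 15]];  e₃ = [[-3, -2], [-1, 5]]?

rank 1

Pass to coordinate vectors with respect to the basis {E₁₁, E₁₂, E₂₁, E₂₂}.
Row-reduce the 3×4 matrix with these as rows.
Exactly 1 pivot survives; hence the rank is 1.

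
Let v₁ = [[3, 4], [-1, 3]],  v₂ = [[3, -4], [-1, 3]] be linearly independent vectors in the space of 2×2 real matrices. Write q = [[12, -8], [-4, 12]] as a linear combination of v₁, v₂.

q = v₁ + 3v₂

Identify each element with its coordinate vector in ℝ⁴ via {E₁₁, E₁₂, E₂₁, E₂₂}.
Since v₁, v₂ are independent, the coefficients expressing q are uniquely determined by a linear system.
Row-reducing the augmented matrix gives the unique coefficients (α₁, α₂) = (1, 3).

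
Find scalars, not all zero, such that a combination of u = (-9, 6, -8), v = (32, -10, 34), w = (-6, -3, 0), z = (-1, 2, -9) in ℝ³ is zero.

Set up α₁u + … + α₄z = 0 and solve the homogeneous system.
The free variable yields coefficients (2, 1, 2, 2) (any nonzero multiple also works).

2u + v + 2w + 2z = 0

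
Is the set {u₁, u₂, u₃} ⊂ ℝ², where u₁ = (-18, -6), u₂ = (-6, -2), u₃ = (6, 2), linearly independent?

There are 3 vectors in a 2-dimensional space, so they cannot be linearly independent.

linearly dependent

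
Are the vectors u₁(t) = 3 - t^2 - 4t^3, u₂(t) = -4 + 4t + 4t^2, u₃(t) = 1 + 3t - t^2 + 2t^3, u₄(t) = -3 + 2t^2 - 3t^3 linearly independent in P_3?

Write each element as a coordinate vector in ℝ⁴ using {1, t, …, t^3}.
The matrix [u₁|u₂|u₃|u₄] has determinant 136.
A nonzero determinant means the columns are linearly independent.

linearly independent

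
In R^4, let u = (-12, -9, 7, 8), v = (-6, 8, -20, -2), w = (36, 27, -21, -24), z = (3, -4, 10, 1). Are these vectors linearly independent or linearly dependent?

Place the vectors as rows of a 4×4 matrix and reduce to echelon form.
The reduction yields 2 nonzero rows, so the rank is 2.
Since rank 2 < 4, the set is linearly dependent.

linearly dependent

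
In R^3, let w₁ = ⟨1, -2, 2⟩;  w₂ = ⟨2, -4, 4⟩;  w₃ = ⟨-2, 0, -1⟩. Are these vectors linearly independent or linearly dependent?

One vector is a scalar multiple of another, so the set is dependent.

linearly dependent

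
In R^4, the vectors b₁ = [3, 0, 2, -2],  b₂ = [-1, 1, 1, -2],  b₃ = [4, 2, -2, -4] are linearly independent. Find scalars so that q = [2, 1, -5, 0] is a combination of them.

q = -b₁ - b₂ + b₃

Set up the augmented matrix [b₁ | b₂ | b₃ | q] and row-reduce.
Back-substitution yields (a₁, a₂, a₃) = (-1, -1, 1).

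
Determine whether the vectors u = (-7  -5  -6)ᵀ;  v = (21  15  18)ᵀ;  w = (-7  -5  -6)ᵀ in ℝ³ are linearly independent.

linearly dependent

The matrix [u|v|w] has determinant 0.
A zero determinant means the columns are linearly dependent.
Indeed 3u + v = 0.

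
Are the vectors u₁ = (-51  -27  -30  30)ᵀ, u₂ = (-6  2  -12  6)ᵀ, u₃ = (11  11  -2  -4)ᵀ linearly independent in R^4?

Place the vectors as rows of a 3×4 matrix and reduce to echelon form.
The reduction yields 2 nonzero rows, so the rank is 2.
Since rank 2 < 3, the set is linearly dependent.
Indeed u₁ - 3u₂ + 3u₃ = 0.

linearly dependent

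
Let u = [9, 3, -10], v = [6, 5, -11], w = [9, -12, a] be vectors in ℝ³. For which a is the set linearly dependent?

a = 35/3

The set is linearly dependent precisely when det[u; v; w] = 0.
Expanding, det = 27*a - 315.
Setting this to zero gives a = 35/3.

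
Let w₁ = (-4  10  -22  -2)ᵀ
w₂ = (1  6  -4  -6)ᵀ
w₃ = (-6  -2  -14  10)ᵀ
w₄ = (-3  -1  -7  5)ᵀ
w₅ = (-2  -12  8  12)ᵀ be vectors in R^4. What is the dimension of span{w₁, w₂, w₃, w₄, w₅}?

Put the 4×5 matrix [w₁|w₂|w₃|w₄|w₅] into echelon form.
There are 2 pivot columns, so rank = 2.
(With 5 elements in a 4-dimensional space the rank is at most 4.)

dim = 2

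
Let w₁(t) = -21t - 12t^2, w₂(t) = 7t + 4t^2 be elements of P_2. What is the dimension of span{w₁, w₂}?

Pass to coordinate vectors with respect to the basis {1, t, t^2}.
Put the 3×2 matrix [w₁|w₂] into echelon form.
Exactly 1 pivot survives; hence the rank is 1.

1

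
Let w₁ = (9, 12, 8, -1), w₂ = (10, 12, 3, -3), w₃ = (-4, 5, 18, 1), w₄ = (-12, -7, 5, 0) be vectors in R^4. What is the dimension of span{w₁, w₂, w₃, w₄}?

dim = 3

Apply Gaussian elimination to the matrix whose rows are w₁, w₂, w₃, w₄.
Reduction leaves 3 leading entries, giving rank 3.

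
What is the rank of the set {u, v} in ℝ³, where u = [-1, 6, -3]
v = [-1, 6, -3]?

rank 1

Row-reduce the 2×3 matrix with these as rows.
Reduction leaves 1 leading entry, giving rank 1.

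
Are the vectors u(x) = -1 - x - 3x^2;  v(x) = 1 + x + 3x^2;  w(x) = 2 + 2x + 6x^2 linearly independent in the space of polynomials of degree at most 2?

Write each element as a coordinate vector in ℝ³ using {1, x, x^2}.
The matrix [u|v|w] has determinant 0.
A zero determinant means the columns are linearly dependent.
Indeed u + v = 0.

linearly dependent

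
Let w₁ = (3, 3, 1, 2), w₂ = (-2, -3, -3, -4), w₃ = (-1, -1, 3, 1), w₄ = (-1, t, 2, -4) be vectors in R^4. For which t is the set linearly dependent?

Place the vectors as rows of a 4×4 matrix; dependence ⇔ determinant zero.
The determinant works out to 15*t + 60.
This vanishes exactly when t = -4.

t = -4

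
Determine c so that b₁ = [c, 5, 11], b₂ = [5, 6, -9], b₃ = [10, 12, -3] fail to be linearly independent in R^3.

The vectors are dependent exactly when the determinant of the matrix with rows b₁, b₂, b₃ vanishes.
The determinant works out to 90*c - 375.
This vanishes exactly when c = 25/6.

c = 25/6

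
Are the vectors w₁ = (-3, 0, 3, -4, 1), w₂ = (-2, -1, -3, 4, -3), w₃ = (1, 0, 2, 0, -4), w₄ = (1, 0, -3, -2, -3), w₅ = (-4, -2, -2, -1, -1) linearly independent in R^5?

linearly independent

Form the 5×5 matrix with these as columns; its determinant is -708.
A nonzero determinant means the columns are linearly independent.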